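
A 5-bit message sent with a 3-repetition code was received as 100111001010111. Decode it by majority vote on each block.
Split into 3-bit blocks and majority-vote each:
  block 1 = 100: 1 ones, 2 zeros → 0
  block 2 = 111: 3 ones, 0 zeros → 1
  block 3 = 001: 1 ones, 2 zeros → 0
  block 4 = 010: 1 ones, 2 zeros → 0
  block 5 = 111: 3 ones, 0 zeros → 1
Decoded = 01001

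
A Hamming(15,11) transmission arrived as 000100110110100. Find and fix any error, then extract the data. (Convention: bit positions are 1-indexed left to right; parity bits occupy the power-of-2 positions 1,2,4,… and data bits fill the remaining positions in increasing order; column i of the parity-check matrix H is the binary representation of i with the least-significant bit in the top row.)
Syndrome s = H · r^T (mod 2), r = 000100110110100:
  s[0] = (101010101010101)·(000100110110100) mod 2 = 0+0+0+0+0+0+1+0+0+0+1+0+1+0+0 mod 2 = 1
  s[1] = (011001100110011)·(000100110110100) mod 2 = 0+0+0+0+0+0+1+0+0+1+1+0+0+0+0 mod 2 = 1
  s[2] = (000111100001111)·(000100110110100) mod 2 = 0+0+0+1+0+0+1+0+0+0+0+0+1+0+0 mod 2 = 1
  s[3] = (000000011111111)·(000100110110100) mod 2 = 0+0+0+0+0+0+0+1+0+1+1+0+1+0+0 mod 2 = 0
Syndrome = 1110
Column 7 of H equals this syndrome → error at bit 7 (1-indexed).
Flip bit 7: 000100110110100 → 000100010110100
Extract data bits at positions {3,5,6,7,9,10,11,12,13,14,15}: 00000110100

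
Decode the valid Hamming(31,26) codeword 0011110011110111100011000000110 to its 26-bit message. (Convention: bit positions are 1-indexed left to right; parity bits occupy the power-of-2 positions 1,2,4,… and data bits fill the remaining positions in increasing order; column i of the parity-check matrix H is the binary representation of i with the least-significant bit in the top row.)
Parity bits occupy power-of-2 positions; data bits are at positions {3,5,6,7,9,10,11,12,13,14,15,17,18,19,20,21,22,23,24,25,26,27,28,29,30,31} (1-indexed).
Extract: c[3]=1 c[5]=1 c[6]=1 c[7]=0 c[9]=1 c[10]=1 c[11]=1 c[12]=1 c[13]=0 c[14]=1 c[15]=1 c[17]=1 c[18]=0 c[19]=0 c[20]=0 c[21]=1 c[22]=1 c[23]=0 c[24]=0 c[25]=0 c[26]=0 c[27]=0 c[28]=0 c[29]=1 c[30]=1 c[31]=0
Data = 11101111011100011000000110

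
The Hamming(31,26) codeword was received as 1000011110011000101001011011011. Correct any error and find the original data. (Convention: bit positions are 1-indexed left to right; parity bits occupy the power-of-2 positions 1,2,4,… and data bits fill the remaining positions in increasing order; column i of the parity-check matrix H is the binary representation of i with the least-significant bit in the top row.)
Syndrome s = H · r^T (mod 2), r = 1000011110011000101001011011011:
  s[0] = (1010101010101010101010101010101)·(1000011110011000101001011011011) mod 2 = 1+0+0+0+0+0+1+0+1+0+0+0+1+0+0+0+1+0+1+0+0+0+0+0+1+0+1+0+0+0+1 mod 2 = 1
  s[1] = (0110011001100110011001100110011)·(1000011110011000101001011011011) mod 2 = 0+0+0+0+0+1+1+0+0+0+0+0+0+0+0+0+0+0+1+0+0+1+0+0+0+0+1+0+0+1+1 mod 2 = 1
  s[2] = (0001111000011110000111100001111)·(1000011110011000101001011011011) mod 2 = 0+0+0+0+0+1+1+0+0+0+0+1+1+0+0+0+0+0+0+0+0+1+0+0+0+0+0+1+0+1+1 mod 2 = 0
  s[3] = (0000000111111110000000011111111)·(1000011110011000101001011011011) mod 2 = 0+0+0+0+0+0+0+1+1+0+0+1+1+0+0+0+0+0+0+0+0+0+0+1+1+0+1+1+0+1+1 mod 2 = 0
  s[4] = (0000000000000001111111111111111)·(1000011110011000101001011011011) mod 2 = 0+0+0+0+0+0+0+0+0+0+0+0+0+0+0+0+1+0+1+0+0+1+0+1+1+0+1+1+0+1+1 mod 2 = 1
Syndrome = 11001
Column 19 of H equals this syndrome → error at bit 19 (1-indexed).
Flip bit 19: 1000011110011000101001011011011 → 1000011110011000100001011011011
Extract data bits at positions {3,5,6,7,9,10,11,12,13,14,15,17,18,19,20,21,22,23,24,25,26,27,28,29,30,31}: 00111001100100001011011011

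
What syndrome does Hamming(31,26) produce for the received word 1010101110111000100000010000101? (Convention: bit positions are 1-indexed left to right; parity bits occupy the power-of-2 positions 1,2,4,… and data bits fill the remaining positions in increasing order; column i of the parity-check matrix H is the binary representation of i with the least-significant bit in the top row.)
Syndrome s = H · r^T (mod 2), r = 1010101110111000100000010000101:
  s[0] = (1010101010101010101010101010101)·(1010101110111000100000010000101) mod 2 = 1+0+1+0+1+0+1+0+1+0+1+0+1+0+0+0+1+0+0+0+0+0+0+0+0+0+0+0+1+0+1 mod 2 = 0
  s[1] = (0110011001100110011001100110011)·(1010101110111000100000010000101) mod 2 = 0+0+1+0+0+0+1+0+0+0+1+0+0+0+0+0+0+0+0+0+0+0+0+0+0+0+0+0+0+0+1 mod 2 = 0
  s[2] = (0001111000011110000111100001111)·(1010101110111000100000010000101) mod 2 = 0+0+0+0+1+0+1+0+0+0+0+1+1+0+0+0+0+0+0+0+0+0+0+0+0+0+0+0+1+0+1 mod 2 = 0
  s[3] = (0000000111111110000000011111111)·(1010101110111000100000010000101) mod 2 = 0+0+0+0+0+0+0+1+1+0+1+1+1+0+0+0+0+0+0+0+0+0+0+1+0+0+0+0+1+0+1 mod 2 = 0
  s[4] = (0000000000000001111111111111111)·(1010101110111000100000010000101) mod 2 = 0+0+0+0+0+0+0+0+0+0+0+0+0+0+0+0+1+0+0+0+0+0+0+1+0+0+0+0+1+0+1 mod 2 = 0
Syndrome = 00000
s = 0: no error detected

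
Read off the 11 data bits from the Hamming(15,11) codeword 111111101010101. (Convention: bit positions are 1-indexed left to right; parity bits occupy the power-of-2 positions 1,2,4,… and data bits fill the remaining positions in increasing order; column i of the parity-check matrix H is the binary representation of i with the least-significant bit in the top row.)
Parity bits occupy power-of-2 positions; data bits are at positions {3,5,6,7,9,10,11,12,13,14,15} (1-indexed).
Extract: c[3]=1 c[5]=1 c[6]=1 c[7]=1 c[9]=1 c[10]=0 c[11]=1 c[12]=0 c[13]=1 c[14]=0 c[15]=1
Data = 11111010101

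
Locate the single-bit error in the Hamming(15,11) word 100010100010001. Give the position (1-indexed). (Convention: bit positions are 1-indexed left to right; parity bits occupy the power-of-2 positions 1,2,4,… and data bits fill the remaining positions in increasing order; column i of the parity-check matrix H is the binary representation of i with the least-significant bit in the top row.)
Syndrome s = H · r^T (mod 2), r = 100010100010001:
  s[0] = (101010101010101)·(100010100010001) mod 2 = 1+0+0+0+1+0+1+0+0+0+1+0+0+0+1 mod 2 = 1
  s[1] = (011001100110011)·(100010100010001) mod 2 = 0+0+0+0+0+0+1+0+0+0+1+0+0+0+1 mod 2 = 1
  s[2] = (000111100001111)·(100010100010001) mod 2 = 0+0+0+0+1+0+1+0+0+0+0+0+0+0+1 mod 2 = 1
  s[3] = (000000011111111)·(100010100010001) mod 2 = 0+0+0+0+0+0+0+0+0+0+1+0+0+0+1 mod 2 = 0
Syndrome = 1110
Column i of H is the binary representation of i, so the syndrome is the binary index of the flipped bit.
Read s = 1110 with s[0] as LSB: 1·2^0 + 1·2^1 + 1·2^2 + 0·2^3 = 7.
Error is at bit position 7.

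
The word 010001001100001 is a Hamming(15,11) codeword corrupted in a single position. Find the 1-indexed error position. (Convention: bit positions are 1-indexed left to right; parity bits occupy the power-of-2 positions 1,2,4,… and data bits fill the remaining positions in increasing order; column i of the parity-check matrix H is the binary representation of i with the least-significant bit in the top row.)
Syndrome s = H · r^T (mod 2), r = 010001001100001:
  s[0] = (101010101010101)·(010001001100001) mod 2 = 0+0+0+0+0+0+0+0+1+0+0+0+0+0+1 mod 2 = 0
  s[1] = (011001100110011)·(010001001100001) mod 2 = 0+1+0+0+0+1+0+0+0+1+0+0+0+0+1 mod 2 = 0
  s[2] = (000111100001111)·(010001001100001) mod 2 = 0+0+0+0+0+1+0+0+0+0+0+0+0+0+1 mod 2 = 0
  s[3] = (000000011111111)·(010001001100001) mod 2 = 0+0+0+0+0+0+0+0+1+1+0+0+0+0+1 mod 2 = 1
Syndrome = 0001
Column i of H is the binary representation of i, so the syndrome is the binary index of the flipped bit.
Read s = 0001 with s[0] as LSB: 0·2^0 + 0·2^1 + 0·2^2 + 1·2^3 = 8.
Error is at bit position 8.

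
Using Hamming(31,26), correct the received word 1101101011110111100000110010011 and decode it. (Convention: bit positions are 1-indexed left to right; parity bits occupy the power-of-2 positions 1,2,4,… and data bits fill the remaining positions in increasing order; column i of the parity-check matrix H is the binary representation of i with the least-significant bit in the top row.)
Syndrome s = H · r^T (mod 2), r = 1101101011110111100000110010011:
  s[0] = (1010101010101010101010101010101)·(1101101011110111100000110010011) mod 2 = 1+0+0+0+1+0+1+0+1+0+1+0+0+0+1+0+1+0+0+0+0+0+1+0+0+0+1+0+0+0+1 mod 2 = 0
  s[1] = (0110011001100110011001100110011)·(1101101011110111100000110010011) mod 2 = 0+1+0+0+0+0+1+0+0+1+1+0+0+1+1+0+0+0+0+0+0+0+1+0+0+0+1+0+0+1+1 mod 2 = 0
  s[2] = (0001111000011110000111100001111)·(1101101011110111100000110010011) mod 2 = 0+0+0+1+1+0+1+0+0+0+0+1+0+1+1+0+0+0+0+0+0+0+1+0+0+0+0+0+0+1+1 mod 2 = 1
  s[3] = (0000000111111110000000011111111)·(1101101011110111100000110010011) mod 2 = 0+0+0+0+0+0+0+0+1+1+1+1+0+1+1+0+0+0+0+0+0+0+0+1+0+0+1+0+0+1+1 mod 2 = 0
  s[4] = (0000000000000001111111111111111)·(1101101011110111100000110010011) mod 2 = 0+0+0+0+0+0+0+0+0+0+0+0+0+0+0+1+1+0+0+0+0+0+1+1+0+0+1+0+0+1+1 mod 2 = 1
Syndrome = 00101
Column 20 of H equals this syndrome → error at bit 20 (1-indexed).
Flip bit 20: 1101101011110111100000110010011 → 1101101011110111100100110010011
Extract data bits at positions {3,5,6,7,9,10,11,12,13,14,15,17,18,19,20,21,22,23,24,25,26,27,28,29,30,31}: 01011111011100100110010011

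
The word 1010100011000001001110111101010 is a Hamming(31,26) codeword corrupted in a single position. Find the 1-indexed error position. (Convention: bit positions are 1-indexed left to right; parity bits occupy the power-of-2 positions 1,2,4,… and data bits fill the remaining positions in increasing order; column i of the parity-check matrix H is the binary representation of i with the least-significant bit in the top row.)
Syndrome s = H · r^T (mod 2), r = 1010100011000001001110111101010:
  s[0] = (1010101010101010101010101010101)·(1010100011000001001110111101010) mod 2 = 1+0+1+0+1+0+0+0+1+0+0+0+0+0+0+0+0+0+1+0+1+0+1+0+1+0+0+0+0+0+0 mod 2 = 0
  s[1] = (0110011001100110011001100110011)·(1010100011000001001110111101010) mod 2 = 0+0+1+0+0+0+0+0+0+1+0+0+0+0+0+0+0+0+1+0+0+0+1+0+0+1+0+0+0+1+0 mod 2 = 0
  s[2] = (0001111000011110000111100001111)·(1010100011000001001110111101010) mod 2 = 0+0+0+0+1+0+0+0+0+0+0+0+0+0+0+0+0+0+0+1+1+0+1+0+0+0+0+1+0+1+0 mod 2 = 0
  s[3] = (0000000111111110000000011111111)·(1010100011000001001110111101010) mod 2 = 0+0+0+0+0+0+0+0+1+1+0+0+0+0+0+0+0+0+0+0+0+0+0+1+1+1+0+1+0+1+0 mod 2 = 1
  s[4] = (0000000000000001111111111111111)·(1010100011000001001110111101010) mod 2 = 0+0+0+0+0+0+0+0+0+0+0+0+0+0+0+1+0+0+1+1+1+0+1+1+1+1+0+1+0+1+0 mod 2 = 0
Syndrome = 00010
Column i of H is the binary representation of i, so the syndrome is the binary index of the flipped bit.
Read s = 00010 with s[0] as LSB: 0·2^0 + 0·2^1 + 0·2^2 + 1·2^3 + 0·2^4 = 8.
Error is at bit position 8.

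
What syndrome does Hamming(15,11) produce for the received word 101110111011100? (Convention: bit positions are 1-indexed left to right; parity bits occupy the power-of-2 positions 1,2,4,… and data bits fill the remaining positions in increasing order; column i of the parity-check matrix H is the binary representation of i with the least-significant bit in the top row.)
Syndrome s = H · r^T (mod 2), r = 101110111011100:
  s[0] = (101010101010101)·(101110111011100) mod 2 = 1+0+1+0+1+0+1+0+1+0+1+0+1+0+0 mod 2 = 1
  s[1] = (011001100110011)·(101110111011100) mod 2 = 0+0+1+0+0+0+1+0+0+0+1+0+0+0+0 mod 2 = 1
  s[2] = (000111100001111)·(101110111011100) mod 2 = 0+0+0+1+1+0+1+0+0+0+0+1+1+0+0 mod 2 = 1
  s[3] = (000000011111111)·(101110111011100) mod 2 = 0+0+0+0+0+0+0+1+1+0+1+1+1+0+0 mod 2 = 1
Syndrome = 1111
Non-zero syndrome: error at position 15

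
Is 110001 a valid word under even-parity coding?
Sum of all bits: 1+1+0+0+0+1 = 3; 3 mod 2 = 1. Result is 1 → parity error detected.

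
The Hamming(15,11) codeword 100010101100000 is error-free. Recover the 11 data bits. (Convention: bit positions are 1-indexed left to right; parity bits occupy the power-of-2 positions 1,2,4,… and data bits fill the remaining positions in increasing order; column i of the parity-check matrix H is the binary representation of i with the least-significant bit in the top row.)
Parity bits occupy power-of-2 positions; data bits are at positions {3,5,6,7,9,10,11,12,13,14,15} (1-indexed).
Extract: c[3]=0 c[5]=1 c[6]=0 c[7]=1 c[9]=1 c[10]=1 c[11]=0 c[12]=0 c[13]=0 c[14]=0 c[15]=0
Data = 01011100000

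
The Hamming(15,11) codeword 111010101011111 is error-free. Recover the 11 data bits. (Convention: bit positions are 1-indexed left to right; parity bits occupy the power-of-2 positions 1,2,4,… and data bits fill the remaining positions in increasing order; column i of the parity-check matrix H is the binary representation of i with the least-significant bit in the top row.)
Parity bits occupy power-of-2 positions; data bits are at positions {3,5,6,7,9,10,11,12,13,14,15} (1-indexed).
Extract: c[3]=1 c[5]=1 c[6]=0 c[7]=1 c[9]=1 c[10]=0 c[11]=1 c[12]=1 c[13]=1 c[14]=1 c[15]=1
Data = 11011011111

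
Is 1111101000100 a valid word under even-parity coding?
Sum of all bits: 1+1+1+1+1+0+1+0+0+0+1+0+0 = 7; 7 mod 2 = 1. Result is 1 → parity error detected.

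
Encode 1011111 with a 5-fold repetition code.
Repeat each bit 5× and concatenate:
1→11111  0→00000  1→11111  1→11111  1→11111  1→11111  1→11111
Codeword = 11111000001111111111111111111111111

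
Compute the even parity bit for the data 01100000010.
Sum of data bits: 0+1+1+0+0+0+0+0+0+1+0 = 3.
3 mod 2 = 1, so parity bit = 1.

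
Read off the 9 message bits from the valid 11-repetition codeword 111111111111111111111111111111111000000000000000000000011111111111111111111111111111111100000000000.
Split into 11-bit blocks: 11111111111 11111111111 11111111111 00000000000 00000000000 11111111111 11111111111 11111111111 00000000000
Data = 111001110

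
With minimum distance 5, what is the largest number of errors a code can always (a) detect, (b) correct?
(a) Detection requires d_min ≥ e+1, so e ≤ d_min − 1 = 4.
(b) Correction requires d_min ≥ 2t+1, so t ≤ ⌊(d_min − 1)/2⌋ = ⌊4/2⌋ = 2.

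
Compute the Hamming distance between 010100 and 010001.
XOR = 000101, count of 1s = 2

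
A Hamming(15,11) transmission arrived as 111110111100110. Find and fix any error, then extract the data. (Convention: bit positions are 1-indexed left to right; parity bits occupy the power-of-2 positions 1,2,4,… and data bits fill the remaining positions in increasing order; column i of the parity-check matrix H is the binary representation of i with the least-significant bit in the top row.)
Syndrome s = H · r^T (mod 2), r = 111110111100110:
  s[0] = (101010101010101)·(111110111100110) mod 2 = 1+0+1+0+1+0+1+0+1+0+0+0+1+0+0 mod 2 = 0
  s[1] = (011001100110011)·(111110111100110) mod 2 = 0+1+1+0+0+0+1+0+0+1+0+0+0+1+0 mod 2 = 1
  s[2] = (000111100001111)·(111110111100110) mod 2 = 0+0+0+1+1+0+1+0+0+0+0+0+1+1+0 mod 2 = 1
  s[3] = (000000011111111)·(111110111100110) mod 2 = 0+0+0+0+0+0+0+1+1+1+0+0+1+1+0 mod 2 = 1
Syndrome = 0111
Column 14 of H equals this syndrome → error at bit 14 (1-indexed).
Flip bit 14: 111110111100110 → 111110111100100
Extract data bits at positions {3,5,6,7,9,10,11,12,13,14,15}: 11011100100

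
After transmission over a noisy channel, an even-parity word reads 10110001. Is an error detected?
Sum of received bits: 1+0+1+1+0+0+0+1 = 4; 4 mod 2 = 0. Result is 0 → no error detected.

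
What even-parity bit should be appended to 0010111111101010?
Sum of data bits: 0+0+1+0+1+1+1+1+1+1+1+0+1+0+1+0 = 10.
10 mod 2 = 0, so parity bit = 0.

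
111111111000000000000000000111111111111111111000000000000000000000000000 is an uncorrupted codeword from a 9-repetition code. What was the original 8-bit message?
Split into 9-bit blocks: 111111111 000000000 000000000 111111111 111111111 000000000 000000000 000000000
Data = 10011000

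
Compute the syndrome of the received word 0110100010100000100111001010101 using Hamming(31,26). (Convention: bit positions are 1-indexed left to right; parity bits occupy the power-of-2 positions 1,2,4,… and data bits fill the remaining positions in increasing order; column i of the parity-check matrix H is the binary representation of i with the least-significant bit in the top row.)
Syndrome s = H · r^T (mod 2), r = 0110100010100000100111001010101:
  s[0] = (1010101010101010101010101010101)·(0110100010100000100111001010101) mod 2 = 0+0+1+0+1+0+0+0+1+0+1+0+0+0+0+0+1+0+0+0+1+0+0+0+1+0+1+0+1+0+1 mod 2 = 0
  s[1] = (0110011001100110011001100110011)·(0110100010100000100111001010101) mod 2 = 0+1+1+0+0+0+0+0+0+0+1+0+0+0+0+0+0+0+0+0+0+1+0+0+0+0+1+0+0+0+1 mod 2 = 0
  s[2] = (0001111000011110000111100001111)·(0110100010100000100111001010101) mod 2 = 0+0+0+0+1+0+0+0+0+0+0+0+0+0+0+0+0+0+0+1+1+1+0+0+0+0+0+0+1+0+1 mod 2 = 0
  s[3] = (0000000111111110000000011111111)·(0110100010100000100111001010101) mod 2 = 0+0+0+0+0+0+0+0+1+0+1+0+0+0+0+0+0+0+0+0+0+0+0+0+1+0+1+0+1+0+1 mod 2 = 0
  s[4] = (0000000000000001111111111111111)·(0110100010100000100111001010101) mod 2 = 0+0+0+0+0+0+0+0+0+0+0+0+0+0+0+0+1+0+0+1+1+1+0+0+1+0+1+0+1+0+1 mod 2 = 0
Syndrome = 00000
s = 0: no error detected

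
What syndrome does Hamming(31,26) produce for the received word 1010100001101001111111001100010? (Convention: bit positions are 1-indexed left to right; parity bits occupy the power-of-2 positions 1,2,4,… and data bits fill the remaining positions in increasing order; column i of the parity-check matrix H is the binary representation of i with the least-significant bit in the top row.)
Syndrome s = H · r^T (mod 2), r = 1010100001101001111111001100010:
  s[0] = (1010101010101010101010101010101)·(1010100001101001111111001100010) mod 2 = 1+0+1+0+1+0+0+0+0+0+1+0+1+0+0+0+1+0+1+0+1+0+0+0+1+0+0+0+0+0+0 mod 2 = 1
  s[1] = (0110011001100110011001100110011)·(1010100001101001111111001100010) mod 2 = 0+0+1+0+0+0+0+0+0+1+1+0+0+0+0+0+0+1+1+0+0+1+0+0+0+1+0+0+0+1+0 mod 2 = 0
  s[2] = (0001111000011110000111100001111)·(1010100001101001111111001100010) mod 2 = 0+0+0+0+1+0+0+0+0+0+0+0+1+0+0+0+0+0+0+1+1+1+0+0+0+0+0+0+0+1+0 mod 2 = 0
  s[3] = (0000000111111110000000011111111)·(1010100001101001111111001100010) mod 2 = 0+0+0+0+0+0+0+0+0+1+1+0+1+0+0+0+0+0+0+0+0+0+0+0+1+1+0+0+0+1+0 mod 2 = 0
  s[4] = (0000000000000001111111111111111)·(1010100001101001111111001100010) mod 2 = 0+0+0+0+0+0+0+0+0+0+0+0+0+0+0+1+1+1+1+1+1+1+0+0+1+1+0+0+0+1+0 mod 2 = 0
Syndrome = 10000
Non-zero syndrome: error at position 1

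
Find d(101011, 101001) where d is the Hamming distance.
XOR = 000010, count of 1s = 1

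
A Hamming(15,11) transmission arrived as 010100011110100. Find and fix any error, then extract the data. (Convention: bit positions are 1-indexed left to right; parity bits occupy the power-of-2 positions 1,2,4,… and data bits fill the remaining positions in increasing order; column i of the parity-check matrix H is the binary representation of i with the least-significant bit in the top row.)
Syndrome s = H · r^T (mod 2), r = 010100011110100:
  s[0] = (101010101010101)·(010100011110100) mod 2 = 0+0+0+0+0+0+0+0+1+0+1+0+1+0+0 mod 2 = 1
  s[1] = (011001100110011)·(010100011110100) mod 2 = 0+1+0+0+0+0+0+0+0+1+1+0+0+0+0 mod 2 = 1
  s[2] = (000111100001111)·(010100011110100) mod 2 = 0+0+0+1+0+0+0+0+0+0+0+0+1+0+0 mod 2 = 0
  s[3] = (000000011111111)·(010100011110100) mod 2 = 0+0+0+0+0+0+0+1+1+1+1+0+1+0+0 mod 2 = 1
Syndrome = 1101
Column 11 of H equals this syndrome → error at bit 11 (1-indexed).
Flip bit 11: 010100011110100 → 010100011100100
Extract data bits at positions {3,5,6,7,9,10,11,12,13,14,15}: 00001100100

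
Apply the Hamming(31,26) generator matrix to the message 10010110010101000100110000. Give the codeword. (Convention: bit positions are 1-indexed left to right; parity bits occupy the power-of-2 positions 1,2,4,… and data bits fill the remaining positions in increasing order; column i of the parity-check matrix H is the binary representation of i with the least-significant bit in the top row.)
Codeword c = d · G (mod 2), d = 10010110010101000100110000:
  c[0] = d·G[:,0] = (10010110010101000100110000)·(11011010101101010101010101) mod 2 = 1+0+0+1+0+0+1+0+0+0+0+1+0+1+0+0+0+1+0+0+0+1+0+0+0+0 mod 2 = 1
  c[1] = d·G[:,1] = (10010110010101000100110000)·(10110110011011001100110011) mod 2 = 1+0+0+1+0+1+1+0+0+1+0+0+0+1+0+0+0+1+0+0+1+1+0+0+0+0 mod 2 = 1
  c[2] = d·G[:,2] = (10010110010101000100110000)·(10000000000000000000000000) mod 2 = 1+0+0+0+0+0+0+0+0+0+0+0+0+0+0+0+0+0+0+0+0+0+0+0+0+0 mod 2 = 1
  c[3] = d·G[:,3] = (10010110010101000100110000)·(01110001111000111100001111) mod 2 = 0+0+0+1+0+0+0+0+0+1+0+0+0+0+0+0+0+1+0+0+0+0+0+0+0+0 mod 2 = 1
  c[4] = d·G[:,4] = (10010110010101000100110000)·(01000000000000000000000000) mod 2 = 0+0+0+0+0+0+0+0+0+0+0+0+0+0+0+0+0+0+0+0+0+0+0+0+0+0 mod 2 = 0
  c[5] = d·G[:,5] = (10010110010101000100110000)·(00100000000000000000000000) mod 2 = 0+0+0+0+0+0+0+0+0+0+0+0+0+0+0+0+0+0+0+0+0+0+0+0+0+0 mod 2 = 0
  c[6] = d·G[:,6] = (10010110010101000100110000)·(00010000000000000000000000) mod 2 = 0+0+0+1+0+0+0+0+0+0+0+0+0+0+0+0+0+0+0+0+0+0+0+0+0+0 mod 2 = 1
  c[7] = d·G[:,7] = (10010110010101000100110000)·(00001111111000000011111111) mod 2 = 0+0+0+0+0+1+1+0+0+1+0+0+0+0+0+0+0+0+0+0+1+1+0+0+0+0 mod 2 = 1
  c[8] = d·G[:,8] = (10010110010101000100110000)·(00001000000000000000000000) mod 2 = 0+0+0+0+0+0+0+0+0+0+0+0+0+0+0+0+0+0+0+0+0+0+0+0+0+0 mod 2 = 0
  c[9] = d·G[:,9] = (10010110010101000100110000)·(00000100000000000000000000) mod 2 = 0+0+0+0+0+1+0+0+0+0+0+0+0+0+0+0+0+0+0+0+0+0+0+0+0+0 mod 2 = 1
  c[10] = d·G[:,10] = (10010110010101000100110000)·(00000010000000000000000000) mod 2 = 0+0+0+0+0+0+1+0+0+0+0+0+0+0+0+0+0+0+0+0+0+0+0+0+0+0 mod 2 = 1
  c[11] = d·G[:,11] = (10010110010101000100110000)·(00000001000000000000000000) mod 2 = 0+0+0+0+0+0+0+0+0+0+0+0+0+0+0+0+0+0+0+0+0+0+0+0+0+0 mod 2 = 0
  c[12] = d·G[:,12] = (10010110010101000100110000)·(00000000100000000000000000) mod 2 = 0+0+0+0+0+0+0+0+0+0+0+0+0+0+0+0+0+0+0+0+0+0+0+0+0+0 mod 2 = 0
  c[13] = d·G[:,13] = (10010110010101000100110000)·(00000000010000000000000000) mod 2 = 0+0+0+0+0+0+0+0+0+1+0+0+0+0+0+0+0+0+0+0+0+0+0+0+0+0 mod 2 = 1
  c[14] = d·G[:,14] = (10010110010101000100110000)·(00000000001000000000000000) mod 2 = 0+0+0+0+0+0+0+0+0+0+0+0+0+0+0+0+0+0+0+0+0+0+0+0+0+0 mod 2 = 0
  c[15] = d·G[:,15] = (10010110010101000100110000)·(00000000000111111111111111) mod 2 = 0+0+0+0+0+0+0+0+0+0+0+1+0+1+0+0+0+1+0+0+1+1+0+0+0+0 mod 2 = 1
  c[16] = d·G[:,16] = (10010110010101000100110000)·(00000000000100000000000000) mod 2 = 0+0+0+0+0+0+0+0+0+0+0+1+0+0+0+0+0+0+0+0+0+0+0+0+0+0 mod 2 = 1
  c[17] = d·G[:,17] = (10010110010101000100110000)·(00000000000010000000000000) mod 2 = 0+0+0+0+0+0+0+0+0+0+0+0+0+0+0+0+0+0+0+0+0+0+0+0+0+0 mod 2 = 0
  c[18] = d·G[:,18] = (10010110010101000100110000)·(00000000000001000000000000) mod 2 = 0+0+0+0+0+0+0+0+0+0+0+0+0+1+0+0+0+0+0+0+0+0+0+0+0+0 mod 2 = 1
  c[19] = d·G[:,19] = (10010110010101000100110000)·(00000000000000100000000000) mod 2 = 0+0+0+0+0+0+0+0+0+0+0+0+0+0+0+0+0+0+0+0+0+0+0+0+0+0 mod 2 = 0
  c[20] = d·G[:,20] = (10010110010101000100110000)·(00000000000000010000000000) mod 2 = 0+0+0+0+0+0+0+0+0+0+0+0+0+0+0+0+0+0+0+0+0+0+0+0+0+0 mod 2 = 0
  c[21] = d·G[:,21] = (10010110010101000100110000)·(00000000000000001000000000) mod 2 = 0+0+0+0+0+0+0+0+0+0+0+0+0+0+0+0+0+0+0+0+0+0+0+0+0+0 mod 2 = 0
  c[22] = d·G[:,22] = (10010110010101000100110000)·(00000000000000000100000000) mod 2 = 0+0+0+0+0+0+0+0+0+0+0+0+0+0+0+0+0+1+0+0+0+0+0+0+0+0 mod 2 = 1
  c[23] = d·G[:,23] = (10010110010101000100110000)·(00000000000000000010000000) mod 2 = 0+0+0+0+0+0+0+0+0+0+0+0+0+0+0+0+0+0+0+0+0+0+0+0+0+0 mod 2 = 0
  c[24] = d·G[:,24] = (10010110010101000100110000)·(00000000000000000001000000) mod 2 = 0+0+0+0+0+0+0+0+0+0+0+0+0+0+0+0+0+0+0+0+0+0+0+0+0+0 mod 2 = 0
  c[25] = d·G[:,25] = (10010110010101000100110000)·(00000000000000000000100000) mod 2 = 0+0+0+0+0+0+0+0+0+0+0+0+0+0+0+0+0+0+0+0+1+0+0+0+0+0 mod 2 = 1
  c[26] = d·G[:,26] = (10010110010101000100110000)·(00000000000000000000010000) mod 2 = 0+0+0+0+0+0+0+0+0+0+0+0+0+0+0+0+0+0+0+0+0+1+0+0+0+0 mod 2 = 1
  c[27] = d·G[:,27] = (10010110010101000100110000)·(00000000000000000000001000) mod 2 = 0+0+0+0+0+0+0+0+0+0+0+0+0+0+0+0+0+0+0+0+0+0+0+0+0+0 mod 2 = 0
  c[28] = d·G[:,28] = (10010110010101000100110000)·(00000000000000000000000100) mod 2 = 0+0+0+0+0+0+0+0+0+0+0+0+0+0+0+0+0+0+0+0+0+0+0+0+0+0 mod 2 = 0
  c[29] = d·G[:,29] = (10010110010101000100110000)·(00000000000000000000000010) mod 2 = 0+0+0+0+0+0+0+0+0+0+0+0+0+0+0+0+0+0+0+0+0+0+0+0+0+0 mod 2 = 0
  c[30] = d·G[:,30] = (10010110010101000100110000)·(00000000000000000000000001) mod 2 = 0+0+0+0+0+0+0+0+0+0+0+0+0+0+0+0+0+0+0+0+0+0+0+0+0+0 mod 2 = 0
Codeword = 1111001101100101101000100110000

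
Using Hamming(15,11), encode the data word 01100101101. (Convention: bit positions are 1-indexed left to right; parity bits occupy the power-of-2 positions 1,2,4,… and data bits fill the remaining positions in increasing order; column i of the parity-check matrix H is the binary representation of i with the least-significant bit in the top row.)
Codeword c = d · G (mod 2), d = 01100101101:
  c[0] = d·G[:,0] = (01100101101)·(11011010101) mod 2 = 0+1+0+0+0+0+0+0+1+0+1 mod 2 = 1
  c[1] = d·G[:,1] = (01100101101)·(10110110011) mod 2 = 0+0+1+0+0+1+0+0+0+0+1 mod 2 = 1
  c[2] = d·G[:,2] = (01100101101)·(10000000000) mod 2 = 0+0+0+0+0+0+0+0+0+0+0 mod 2 = 0
  c[3] = d·G[:,3] = (01100101101)·(01110001111) mod 2 = 0+1+1+0+0+0+0+1+1+0+1 mod 2 = 1
  c[4] = d·G[:,4] = (01100101101)·(01000000000) mod 2 = 0+1+0+0+0+0+0+0+0+0+0 mod 2 = 1
  c[5] = d·G[:,5] = (01100101101)·(00100000000) mod 2 = 0+0+1+0+0+0+0+0+0+0+0 mod 2 = 1
  c[6] = d·G[:,6] = (01100101101)·(00010000000) mod 2 = 0+0+0+0+0+0+0+0+0+0+0 mod 2 = 0
  c[7] = d·G[:,7] = (01100101101)·(00001111111) mod 2 = 0+0+0+0+0+1+0+1+1+0+1 mod 2 = 0
  c[8] = d·G[:,8] = (01100101101)·(00001000000) mod 2 = 0+0+0+0+0+0+0+0+0+0+0 mod 2 = 0
  c[9] = d·G[:,9] = (01100101101)·(00000100000) mod 2 = 0+0+0+0+0+1+0+0+0+0+0 mod 2 = 1
  c[10] = d·G[:,10] = (01100101101)·(00000010000) mod 2 = 0+0+0+0+0+0+0+0+0+0+0 mod 2 = 0
  c[11] = d·G[:,11] = (01100101101)·(00000001000) mod 2 = 0+0+0+0+0+0+0+1+0+0+0 mod 2 = 1
  c[12] = d·G[:,12] = (01100101101)·(00000000100) mod 2 = 0+0+0+0+0+0+0+0+1+0+0 mod 2 = 1
  c[13] = d·G[:,13] = (01100101101)·(00000000010) mod 2 = 0+0+0+0+0+0+0+0+0+0+0 mod 2 = 0
  c[14] = d·G[:,14] = (01100101101)·(00000000001) mod 2 = 0+0+0+0+0+0+0+0+0+0+1 mod 2 = 1
Codeword = 110111000101101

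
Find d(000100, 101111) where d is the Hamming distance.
XOR = 101011, count of 1s = 4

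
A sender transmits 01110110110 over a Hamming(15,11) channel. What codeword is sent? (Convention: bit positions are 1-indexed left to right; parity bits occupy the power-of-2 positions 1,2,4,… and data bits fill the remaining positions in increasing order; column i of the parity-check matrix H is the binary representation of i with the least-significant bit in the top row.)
Codeword c = d · G (mod 2), d = 01110110110:
  c[0] = d·G[:,0] = (01110110110)·(11011010101) mod 2 = 0+1+0+1+0+0+1+0+1+0+0 mod 2 = 0
  c[1] = d·G[:,1] = (01110110110)·(10110110011) mod 2 = 0+0+1+1+0+1+1+0+0+1+0 mod 2 = 1
  c[2] = d·G[:,2] = (01110110110)·(10000000000) mod 2 = 0+0+0+0+0+0+0+0+0+0+0 mod 2 = 0
  c[3] = d·G[:,3] = (01110110110)·(01110001111) mod 2 = 0+1+1+1+0+0+0+0+1+1+0 mod 2 = 1
  c[4] = d·G[:,4] = (01110110110)·(01000000000) mod 2 = 0+1+0+0+0+0+0+0+0+0+0 mod 2 = 1
  c[5] = d·G[:,5] = (01110110110)·(00100000000) mod 2 = 0+0+1+0+0+0+0+0+0+0+0 mod 2 = 1
  c[6] = d·G[:,6] = (01110110110)·(00010000000) mod 2 = 0+0+0+1+0+0+0+0+0+0+0 mod 2 = 1
  c[7] = d·G[:,7] = (01110110110)·(00001111111) mod 2 = 0+0+0+0+0+1+1+0+1+1+0 mod 2 = 0
  c[8] = d·G[:,8] = (01110110110)·(00001000000) mod 2 = 0+0+0+0+0+0+0+0+0+0+0 mod 2 = 0
  c[9] = d·G[:,9] = (01110110110)·(00000100000) mod 2 = 0+0+0+0+0+1+0+0+0+0+0 mod 2 = 1
  c[10] = d·G[:,10] = (01110110110)·(00000010000) mod 2 = 0+0+0+0+0+0+1+0+0+0+0 mod 2 = 1
  c[11] = d·G[:,11] = (01110110110)·(00000001000) mod 2 = 0+0+0+0+0+0+0+0+0+0+0 mod 2 = 0
  c[12] = d·G[:,12] = (01110110110)·(00000000100) mod 2 = 0+0+0+0+0+0+0+0+1+0+0 mod 2 = 1
  c[13] = d·G[:,13] = (01110110110)·(00000000010) mod 2 = 0+0+0+0+0+0+0+0+0+1+0 mod 2 = 1
  c[14] = d·G[:,14] = (01110110110)·(00000000001) mod 2 = 0+0+0+0+0+0+0+0+0+0+0 mod 2 = 0
Codeword = 010111100110110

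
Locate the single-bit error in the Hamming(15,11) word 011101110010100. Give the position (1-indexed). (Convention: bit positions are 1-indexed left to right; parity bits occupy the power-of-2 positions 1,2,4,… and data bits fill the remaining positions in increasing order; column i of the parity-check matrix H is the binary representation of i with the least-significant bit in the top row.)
Syndrome s = H · r^T (mod 2), r = 011101110010100:
  s[0] = (101010101010101)·(011101110010100) mod 2 = 0+0+1+0+0+0+1+0+0+0+1+0+1+0+0 mod 2 = 0
  s[1] = (011001100110011)·(011101110010100) mod 2 = 0+1+1+0+0+1+1+0+0+0+1+0+0+0+0 mod 2 = 1
  s[2] = (000111100001111)·(011101110010100) mod 2 = 0+0+0+1+0+1+1+0+0+0+0+0+1+0+0 mod 2 = 0
  s[3] = (000000011111111)·(011101110010100) mod 2 = 0+0+0+0+0+0+0+1+0+0+1+0+1+0+0 mod 2 = 1
Syndrome = 0101
Column i of H is the binary representation of i, so the syndrome is the binary index of the flipped bit.
Read s = 0101 with s[0] as LSB: 0·2^0 + 1·2^1 + 0·2^2 + 1·2^3 = 10.
Error is at bit position 10.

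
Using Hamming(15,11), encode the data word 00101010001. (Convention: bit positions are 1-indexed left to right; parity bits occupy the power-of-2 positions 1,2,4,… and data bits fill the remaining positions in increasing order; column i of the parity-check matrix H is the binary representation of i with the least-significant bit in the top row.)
Codeword c = d · G (mod 2), d = 00101010001:
  c[0] = d·G[:,0] = (00101010001)·(11011010101) mod 2 = 0+0+0+0+1+0+1+0+0+0+1 mod 2 = 1
  c[1] = d·G[:,1] = (00101010001)·(10110110011) mod 2 = 0+0+1+0+0+0+1+0+0+0+1 mod 2 = 1
  c[2] = d·G[:,2] = (00101010001)·(10000000000) mod 2 = 0+0+0+0+0+0+0+0+0+0+0 mod 2 = 0
  c[3] = d·G[:,3] = (00101010001)·(01110001111) mod 2 = 0+0+1+0+0+0+0+0+0+0+1 mod 2 = 0
  c[4] = d·G[:,4] = (00101010001)·(01000000000) mod 2 = 0+0+0+0+0+0+0+0+0+0+0 mod 2 = 0
  c[5] = d·G[:,5] = (00101010001)·(00100000000) mod 2 = 0+0+1+0+0+0+0+0+0+0+0 mod 2 = 1
  c[6] = d·G[:,6] = (00101010001)·(00010000000) mod 2 = 0+0+0+0+0+0+0+0+0+0+0 mod 2 = 0
  c[7] = d·G[:,7] = (00101010001)·(00001111111) mod 2 = 0+0+0+0+1+0+1+0+0+0+1 mod 2 = 1
  c[8] = d·G[:,8] = (00101010001)·(00001000000) mod 2 = 0+0+0+0+1+0+0+0+0+0+0 mod 2 = 1
  c[9] = d·G[:,9] = (00101010001)·(00000100000) mod 2 = 0+0+0+0+0+0+0+0+0+0+0 mod 2 = 0
  c[10] = d·G[:,10] = (00101010001)·(00000010000) mod 2 = 0+0+0+0+0+0+1+0+0+0+0 mod 2 = 1
  c[11] = d·G[:,11] = (00101010001)·(00000001000) mod 2 = 0+0+0+0+0+0+0+0+0+0+0 mod 2 = 0
  c[12] = d·G[:,12] = (00101010001)·(00000000100) mod 2 = 0+0+0+0+0+0+0+0+0+0+0 mod 2 = 0
  c[13] = d·G[:,13] = (00101010001)·(00000000010) mod 2 = 0+0+0+0+0+0+0+0+0+0+0 mod 2 = 0
  c[14] = d·G[:,14] = (00101010001)·(00000000001) mod 2 = 0+0+0+0+0+0+0+0+0+0+1 mod 2 = 1
Codeword = 110001011010001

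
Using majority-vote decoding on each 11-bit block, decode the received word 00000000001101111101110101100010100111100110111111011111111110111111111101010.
Split into 11-bit blocks and majority-vote each:
  block 1 = 00000000001: 1 ones, 10 zeros → 0
  block 2 = 10111110111: 9 ones, 2 zeros → 1
  block 3 = 01011000101: 5 ones, 6 zeros → 0
  block 4 = 00111100110: 6 ones, 5 zeros → 1
  block 5 = 11111101111: 10 ones, 1 zeros → 1
  block 6 = 11111101111: 10 ones, 1 zeros → 1
  block 7 = 11111101010: 8 ones, 3 zeros → 1
Decoded = 0101111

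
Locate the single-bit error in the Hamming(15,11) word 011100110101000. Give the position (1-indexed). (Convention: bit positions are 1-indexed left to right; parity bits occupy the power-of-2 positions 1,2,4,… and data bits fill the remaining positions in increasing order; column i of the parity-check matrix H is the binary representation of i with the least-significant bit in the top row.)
Syndrome s = H · r^T (mod 2), r = 011100110101000:
  s[0] = (101010101010101)·(011100110101000) mod 2 = 0+0+1+0+0+0+1+0+0+0+0+0+0+0+0 mod 2 = 0
  s[1] = (011001100110011)·(011100110101000) mod 2 = 0+1+1+0+0+0+1+0+0+1+0+0+0+0+0 mod 2 = 0
  s[2] = (000111100001111)·(011100110101000) mod 2 = 0+0+0+1+0+0+1+0+0+0+0+1+0+0+0 mod 2 = 1
  s[3] = (000000011111111)·(011100110101000) mod 2 = 0+0+0+0+0+0+0+1+0+1+0+1+0+0+0 mod 2 = 1
Syndrome = 0011
Column i of H is the binary representation of i, so the syndrome is the binary index of the flipped bit.
Read s = 0011 with s[0] as LSB: 0·2^0 + 0·2^1 + 1·2^2 + 1·2^3 = 12.
Error is at bit position 12.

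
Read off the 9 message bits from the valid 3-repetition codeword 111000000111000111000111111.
Split into 3-bit blocks: 111 000 000 111 000 111 000 111 111
Data = 100101011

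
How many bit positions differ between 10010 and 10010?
XOR = 00000, count of 1s = 0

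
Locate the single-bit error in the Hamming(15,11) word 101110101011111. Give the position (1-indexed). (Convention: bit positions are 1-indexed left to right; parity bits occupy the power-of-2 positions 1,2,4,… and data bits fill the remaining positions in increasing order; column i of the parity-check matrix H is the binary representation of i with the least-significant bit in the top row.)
Syndrome s = H · r^T (mod 2), r = 101110101011111:
  s[0] = (101010101010101)·(101110101011111) mod 2 = 1+0+1+0+1+0+1+0+1+0+1+0+1+0+1 mod 2 = 0
  s[1] = (011001100110011)·(101110101011111) mod 2 = 0+0+1+0+0+0+1+0+0+0+1+0+0+1+1 mod 2 = 1
  s[2] = (000111100001111)·(101110101011111) mod 2 = 0+0+0+1+1+0+1+0+0+0+0+1+1+1+1 mod 2 = 1
  s[3] = (000000011111111)·(101110101011111) mod 2 = 0+0+0+0+0+0+0+0+1+0+1+1+1+1+1 mod 2 = 0
Syndrome = 0110
Column i of H is the binary representation of i, so the syndrome is the binary index of the flipped bit.
Read s = 0110 with s[0] as LSB: 0·2^0 + 1·2^1 + 1·2^2 + 0·2^3 = 6.
Error is at bit position 6.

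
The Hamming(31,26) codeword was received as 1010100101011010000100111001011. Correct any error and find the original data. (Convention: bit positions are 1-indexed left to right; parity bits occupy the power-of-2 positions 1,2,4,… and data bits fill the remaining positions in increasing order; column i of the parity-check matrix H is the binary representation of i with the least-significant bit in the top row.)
Syndrome s = H · r^T (mod 2), r = 1010100101011010000100111001011:
  s[0] = (1010101010101010101010101010101)·(1010100101011010000100111001011) mod 2 = 1+0+1+0+1+0+0+0+0+0+0+0+1+0+1+0+0+0+0+0+0+0+1+0+1+0+0+0+0+0+1 mod 2 = 0
  s[1] = (0110011001100110011001100110011)·(1010100101011010000100111001011) mod 2 = 0+0+1+0+0+0+0+0+0+1+0+0+0+0+1+0+0+0+0+0+0+0+1+0+0+0+0+0+0+1+1 mod 2 = 0
  s[2] = (0001111000011110000111100001111)·(1010100101011010000100111001011) mod 2 = 0+0+0+0+1+0+0+0+0+0+0+1+1+0+1+0+0+0+0+1+0+0+1+0+0+0+0+1+0+1+1 mod 2 = 1
  s[3] = (0000000111111110000000011111111)·(1010100101011010000100111001011) mod 2 = 0+0+0+0+0+0+0+1+0+1+0+1+1+0+1+0+0+0+0+0+0+0+0+1+1+0+0+1+0+1+1 mod 2 = 0
  s[4] = (0000000000000001111111111111111)·(1010100101011010000100111001011) mod 2 = 0+0+0+0+0+0+0+0+0+0+0+0+0+0+0+0+0+0+0+1+0+0+1+1+1+0+0+1+0+1+1 mod 2 = 1
Syndrome = 00101
Column 20 of H equals this syndrome → error at bit 20 (1-indexed).
Flip bit 20: 1010100101011010000100111001011 → 1010100101011010000000111001011
Extract data bits at positions {3,5,6,7,9,10,11,12,13,14,15,17,18,19,20,21,22,23,24,25,26,27,28,29,30,31}: 11000101101000000111001011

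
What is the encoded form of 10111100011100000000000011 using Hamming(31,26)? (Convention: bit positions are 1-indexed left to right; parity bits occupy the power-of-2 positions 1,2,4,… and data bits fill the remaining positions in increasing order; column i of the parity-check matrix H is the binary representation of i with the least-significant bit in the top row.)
Codeword c = d · G (mod 2), d = 10111100011100000000000011:
  c[0] = d·G[:,0] = (10111100011100000000000011)·(11011010101101010101010101) mod 2 = 1+0+0+1+1+0+0+0+0+0+1+1+0+0+0+0+0+0+0+0+0+0+0+0+0+1 mod 2 = 0
  c[1] = d·G[:,1] = (10111100011100000000000011)·(10110110011011001100110011) mod 2 = 1+0+1+1+0+1+0+0+0+1+1+0+0+0+0+0+0+0+0+0+0+0+0+0+1+1 mod 2 = 0
  c[2] = d·G[:,2] = (10111100011100000000000011)·(10000000000000000000000000) mod 2 = 1+0+0+0+0+0+0+0+0+0+0+0+0+0+0+0+0+0+0+0+0+0+0+0+0+0 mod 2 = 1
  c[3] = d·G[:,3] = (10111100011100000000000011)·(01110001111000111100001111) mod 2 = 0+0+1+1+0+0+0+0+0+1+1+0+0+0+0+0+0+0+0+0+0+0+0+0+1+1 mod 2 = 0
  c[4] = d·G[:,4] = (10111100011100000000000011)·(01000000000000000000000000) mod 2 = 0+0+0+0+0+0+0+0+0+0+0+0+0+0+0+0+0+0+0+0+0+0+0+0+0+0 mod 2 = 0
  c[5] = d·G[:,5] = (10111100011100000000000011)·(00100000000000000000000000) mod 2 = 0+0+1+0+0+0+0+0+0+0+0+0+0+0+0+0+0+0+0+0+0+0+0+0+0+0 mod 2 = 1
  c[6] = d·G[:,6] = (10111100011100000000000011)·(00010000000000000000000000) mod 2 = 0+0+0+1+0+0+0+0+0+0+0+0+0+0+0+0+0+0+0+0+0+0+0+0+0+0 mod 2 = 1
  c[7] = d·G[:,7] = (10111100011100000000000011)·(00001111111000000011111111) mod 2 = 0+0+0+0+1+1+0+0+0+1+1+0+0+0+0+0+0+0+0+0+0+0+0+0+1+1 mod 2 = 0
  c[8] = d·G[:,8] = (10111100011100000000000011)·(00001000000000000000000000) mod 2 = 0+0+0+0+1+0+0+0+0+0+0+0+0+0+0+0+0+0+0+0+0+0+0+0+0+0 mod 2 = 1
  c[9] = d·G[:,9] = (10111100011100000000000011)·(00000100000000000000000000) mod 2 = 0+0+0+0+0+1+0+0+0+0+0+0+0+0+0+0+0+0+0+0+0+0+0+0+0+0 mod 2 = 1
  c[10] = d·G[:,10] = (10111100011100000000000011)·(00000010000000000000000000) mod 2 = 0+0+0+0+0+0+0+0+0+0+0+0+0+0+0+0+0+0+0+0+0+0+0+0+0+0 mod 2 = 0
  c[11] = d·G[:,11] = (10111100011100000000000011)·(00000001000000000000000000) mod 2 = 0+0+0+0+0+0+0+0+0+0+0+0+0+0+0+0+0+0+0+0+0+0+0+0+0+0 mod 2 = 0
  c[12] = d·G[:,12] = (10111100011100000000000011)·(00000000100000000000000000) mod 2 = 0+0+0+0+0+0+0+0+0+0+0+0+0+0+0+0+0+0+0+0+0+0+0+0+0+0 mod 2 = 0
  c[13] = d·G[:,13] = (10111100011100000000000011)·(00000000010000000000000000) mod 2 = 0+0+0+0+0+0+0+0+0+1+0+0+0+0+0+0+0+0+0+0+0+0+0+0+0+0 mod 2 = 1
  c[14] = d·G[:,14] = (10111100011100000000000011)·(00000000001000000000000000) mod 2 = 0+0+0+0+0+0+0+0+0+0+1+0+0+0+0+0+0+0+0+0+0+0+0+0+0+0 mod 2 = 1
  c[15] = d·G[:,15] = (10111100011100000000000011)·(00000000000111111111111111) mod 2 = 0+0+0+0+0+0+0+0+0+0+0+1+0+0+0+0+0+0+0+0+0+0+0+0+1+1 mod 2 = 1
  c[16] = d·G[:,16] = (10111100011100000000000011)·(00000000000100000000000000) mod 2 = 0+0+0+0+0+0+0+0+0+0+0+1+0+0+0+0+0+0+0+0+0+0+0+0+0+0 mod 2 = 1
  c[17] = d·G[:,17] = (10111100011100000000000011)·(00000000000010000000000000) mod 2 = 0+0+0+0+0+0+0+0+0+0+0+0+0+0+0+0+0+0+0+0+0+0+0+0+0+0 mod 2 = 0
  c[18] = d·G[:,18] = (10111100011100000000000011)·(00000000000001000000000000) mod 2 = 0+0+0+0+0+0+0+0+0+0+0+0+0+0+0+0+0+0+0+0+0+0+0+0+0+0 mod 2 = 0
  c[19] = d·G[:,19] = (10111100011100000000000011)·(00000000000000100000000000) mod 2 = 0+0+0+0+0+0+0+0+0+0+0+0+0+0+0+0+0+0+0+0+0+0+0+0+0+0 mod 2 = 0
  c[20] = d·G[:,20] = (10111100011100000000000011)·(00000000000000010000000000) mod 2 = 0+0+0+0+0+0+0+0+0+0+0+0+0+0+0+0+0+0+0+0+0+0+0+0+0+0 mod 2 = 0
  c[21] = d·G[:,21] = (10111100011100000000000011)·(00000000000000001000000000) mod 2 = 0+0+0+0+0+0+0+0+0+0+0+0+0+0+0+0+0+0+0+0+0+0+0+0+0+0 mod 2 = 0
  c[22] = d·G[:,22] = (10111100011100000000000011)·(00000000000000000100000000) mod 2 = 0+0+0+0+0+0+0+0+0+0+0+0+0+0+0+0+0+0+0+0+0+0+0+0+0+0 mod 2 = 0
  c[23] = d·G[:,23] = (10111100011100000000000011)·(00000000000000000010000000) mod 2 = 0+0+0+0+0+0+0+0+0+0+0+0+0+0+0+0+0+0+0+0+0+0+0+0+0+0 mod 2 = 0
  c[24] = d·G[:,24] = (10111100011100000000000011)·(00000000000000000001000000) mod 2 = 0+0+0+0+0+0+0+0+0+0+0+0+0+0+0+0+0+0+0+0+0+0+0+0+0+0 mod 2 = 0
  c[25] = d·G[:,25] = (10111100011100000000000011)·(00000000000000000000100000) mod 2 = 0+0+0+0+0+0+0+0+0+0+0+0+0+0+0+0+0+0+0+0+0+0+0+0+0+0 mod 2 = 0
  c[26] = d·G[:,26] = (10111100011100000000000011)·(00000000000000000000010000) mod 2 = 0+0+0+0+0+0+0+0+0+0+0+0+0+0+0+0+0+0+0+0+0+0+0+0+0+0 mod 2 = 0
  c[27] = d·G[:,27] = (10111100011100000000000011)·(00000000000000000000001000) mod 2 = 0+0+0+0+0+0+0+0+0+0+0+0+0+0+0+0+0+0+0+0+0+0+0+0+0+0 mod 2 = 0
  c[28] = d·G[:,28] = (10111100011100000000000011)·(00000000000000000000000100) mod 2 = 0+0+0+0+0+0+0+0+0+0+0+0+0+0+0+0+0+0+0+0+0+0+0+0+0+0 mod 2 = 0
  c[29] = d·G[:,29] = (10111100011100000000000011)·(00000000000000000000000010) mod 2 = 0+0+0+0+0+0+0+0+0+0+0+0+0+0+0+0+0+0+0+0+0+0+0+0+1+0 mod 2 = 1
  c[30] = d·G[:,30] = (10111100011100000000000011)·(00000000000000000000000001) mod 2 = 0+0+0+0+0+0+0+0+0+0+0+0+0+0+0+0+0+0+0+0+0+0+0+0+0+1 mod 2 = 1
Codeword = 0010011011000111100000000000011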